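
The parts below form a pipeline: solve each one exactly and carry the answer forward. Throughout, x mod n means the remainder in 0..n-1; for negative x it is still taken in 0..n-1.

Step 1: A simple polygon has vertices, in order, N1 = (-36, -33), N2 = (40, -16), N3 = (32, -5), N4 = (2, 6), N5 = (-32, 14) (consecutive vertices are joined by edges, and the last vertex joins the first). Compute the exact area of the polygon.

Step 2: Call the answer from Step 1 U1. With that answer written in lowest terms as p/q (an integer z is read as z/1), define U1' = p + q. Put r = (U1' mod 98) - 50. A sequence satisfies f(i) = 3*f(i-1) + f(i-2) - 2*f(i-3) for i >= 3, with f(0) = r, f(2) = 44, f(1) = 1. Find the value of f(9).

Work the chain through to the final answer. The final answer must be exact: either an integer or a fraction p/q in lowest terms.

Step 1: cross terms: (-36*-16 - 40*-33)=1896, (40*-5 - 32*-16)=312, (32*6 - 2*-5)=202, (2*14 - -32*6)=220, (-32*-33 - -36*14)=1560; twice the area = |4190| = 4190; area = 2095; answer 2095
Step 2: U1 = 2095; threaded value p + q = 2096; r = -12; f(3) = 3*(44) + 1*(1) - 2*(-12) = 157; iterating: f(3)=157, f(4)=513, f(5)=1608, f(6)=5023, f(7)=15651, f(8)=48760, f(9)=151885; answer 151885

151885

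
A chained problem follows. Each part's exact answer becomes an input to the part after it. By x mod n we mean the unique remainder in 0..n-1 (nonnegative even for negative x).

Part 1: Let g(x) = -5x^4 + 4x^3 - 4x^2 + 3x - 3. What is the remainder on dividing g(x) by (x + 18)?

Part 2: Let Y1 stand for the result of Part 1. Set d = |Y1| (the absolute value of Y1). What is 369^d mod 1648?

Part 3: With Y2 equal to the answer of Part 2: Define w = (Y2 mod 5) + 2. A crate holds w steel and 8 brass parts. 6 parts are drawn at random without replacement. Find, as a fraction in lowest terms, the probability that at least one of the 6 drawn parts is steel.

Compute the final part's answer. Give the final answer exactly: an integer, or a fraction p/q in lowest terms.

31/33

Part 1: remainder = value at the root: -5*(-18)^4 + 4*(-18)^3 - 4*(-18)^2 + 3*(-18)^1 - 3 = (-524880) + (-23328) + (-1296) + (-54) + (-3) = -549561; answer -549561
Part 2: Y1 = -549561; d = 549561; squarings mod 1648: 369^1=369, 369^2=1025, 369^4=849, 369^8=625, 369^16=49, 369^32=753, 369^64=97, 369^128=1169, 369^256=369, 369^512=1025, 369^1024=849, 369^2048=625, 369^4096=49, 369^8192=753, 369^16384=97, 369^32768=1169, 369^65536=369, 369^131072=1025, 369^262144=849, 369^524288=625; 369^549561 = 369^1 * 369^8 * 369^16 * 369^32 * 369^128 * 369^512 * 369^8192 * 369^16384 * 369^524288 = 1521 (mod 1648); answer 1521
Part 3: Y2 = 1521; w = 3; total draws C(11,6) = 462; complement C(8,6) = 28; favorable 462 - 28 = 434; P = 31/33; answer 31/33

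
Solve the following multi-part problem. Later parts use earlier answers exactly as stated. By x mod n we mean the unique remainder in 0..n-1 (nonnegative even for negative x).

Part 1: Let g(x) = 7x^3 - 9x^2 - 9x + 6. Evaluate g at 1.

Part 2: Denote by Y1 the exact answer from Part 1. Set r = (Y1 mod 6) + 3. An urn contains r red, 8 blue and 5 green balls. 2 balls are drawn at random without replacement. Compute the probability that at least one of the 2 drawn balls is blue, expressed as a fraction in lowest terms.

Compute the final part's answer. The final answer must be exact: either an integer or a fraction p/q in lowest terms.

25/34

Part 1: 7*(1)^3 - 9*(1)^2 - 9*(1)^1 + 6 = (7) + (-9) + (-9) + (6) = -5; answer -5
Part 2: Y1 = -5; r = 4; total draws C(17,2) = 136; complement C(9,2) = 36; favorable 136 - 36 = 100; P = 25/34; answer 25/34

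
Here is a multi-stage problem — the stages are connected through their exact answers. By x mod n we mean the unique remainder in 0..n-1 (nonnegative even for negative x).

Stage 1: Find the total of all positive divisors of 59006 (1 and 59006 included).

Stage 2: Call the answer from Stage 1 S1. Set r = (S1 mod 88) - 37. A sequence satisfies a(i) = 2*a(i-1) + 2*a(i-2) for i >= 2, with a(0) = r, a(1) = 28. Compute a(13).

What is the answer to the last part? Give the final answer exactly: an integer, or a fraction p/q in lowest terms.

4916992

Stage 1: 59006 = 2 * 163 * 181; sigma = (1 + 2) * (1 + 163) * (1 + 181) = 3 * 164 * 182 = 89544; answer 89544
Stage 2: S1 = 89544; r = 11; a(2) = 2*(28) + 2*(11) = 78; iterating: a(2)=78, a(3)=212, a(4)=580, a(5)=1584, a(6)=4328, a(7)=11824, a(8)=32304, a(9)=88256, a(10)=241120, a(11)=658752, a(12)=1799744, a(13)=4916992; answer 4916992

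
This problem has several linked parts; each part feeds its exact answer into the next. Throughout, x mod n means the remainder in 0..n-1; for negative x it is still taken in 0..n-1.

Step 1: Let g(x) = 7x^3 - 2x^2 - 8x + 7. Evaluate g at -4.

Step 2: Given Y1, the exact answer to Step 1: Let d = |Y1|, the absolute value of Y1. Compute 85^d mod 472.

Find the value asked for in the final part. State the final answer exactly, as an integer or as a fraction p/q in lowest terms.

213

Step 1: 7*(-4)^3 - 2*(-4)^2 - 8*(-4)^1 + 7 = (-448) + (-32) + (32) + (7) = -441; answer -441
Step 2: Y1 = -441; d = 441; squarings mod 472: 85^1=85, 85^2=145, 85^4=257, 85^8=441, 85^16=17, 85^32=289, 85^64=449, 85^128=57, 85^256=417; 85^441 = 85^1 * 85^8 * 85^16 * 85^32 * 85^128 * 85^256 = 213 (mod 472); answer 213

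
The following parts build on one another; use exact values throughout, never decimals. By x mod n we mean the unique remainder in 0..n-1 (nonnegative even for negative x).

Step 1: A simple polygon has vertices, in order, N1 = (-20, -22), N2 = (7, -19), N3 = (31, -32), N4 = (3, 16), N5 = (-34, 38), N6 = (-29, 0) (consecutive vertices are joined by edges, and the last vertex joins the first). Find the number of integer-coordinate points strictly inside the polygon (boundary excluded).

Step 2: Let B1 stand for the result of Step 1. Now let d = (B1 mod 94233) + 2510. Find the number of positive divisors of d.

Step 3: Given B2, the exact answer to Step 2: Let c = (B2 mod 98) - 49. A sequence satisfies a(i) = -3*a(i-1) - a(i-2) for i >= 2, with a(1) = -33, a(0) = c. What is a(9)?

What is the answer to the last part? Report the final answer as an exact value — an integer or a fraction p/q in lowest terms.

Step 1: cross terms: (-20*-19 - 7*-22)=534, (7*-32 - 31*-19)=365, (31*16 - 3*-32)=592, (3*38 - -34*16)=658, (-34*0 - -29*38)=1102, (-29*-22 - -20*0)=638; twice the area = |3889| = 3889; area = 3889/2; boundary points = 3 + 1 + 4 + 1 + 1 + 1 = 11; strictly interior points = area - boundary/2 + 1 = 1940; answer 1940
Step 2: B1 = 1940; d = 4450; 4450 = 2 * 5^2 * 89; number of divisors = (1+1) * (2+1) * (1+1) = 12; answer 12
Step 3: B2 = 12; c = -37; a(2) = -3*(-33) - 1*(-37) = 136; iterating: a(2)=136, a(3)=-375, a(4)=989, a(5)=-2592, a(6)=6787, a(7)=-17769, a(8)=46520, a(9)=-121791; answer -121791

-121791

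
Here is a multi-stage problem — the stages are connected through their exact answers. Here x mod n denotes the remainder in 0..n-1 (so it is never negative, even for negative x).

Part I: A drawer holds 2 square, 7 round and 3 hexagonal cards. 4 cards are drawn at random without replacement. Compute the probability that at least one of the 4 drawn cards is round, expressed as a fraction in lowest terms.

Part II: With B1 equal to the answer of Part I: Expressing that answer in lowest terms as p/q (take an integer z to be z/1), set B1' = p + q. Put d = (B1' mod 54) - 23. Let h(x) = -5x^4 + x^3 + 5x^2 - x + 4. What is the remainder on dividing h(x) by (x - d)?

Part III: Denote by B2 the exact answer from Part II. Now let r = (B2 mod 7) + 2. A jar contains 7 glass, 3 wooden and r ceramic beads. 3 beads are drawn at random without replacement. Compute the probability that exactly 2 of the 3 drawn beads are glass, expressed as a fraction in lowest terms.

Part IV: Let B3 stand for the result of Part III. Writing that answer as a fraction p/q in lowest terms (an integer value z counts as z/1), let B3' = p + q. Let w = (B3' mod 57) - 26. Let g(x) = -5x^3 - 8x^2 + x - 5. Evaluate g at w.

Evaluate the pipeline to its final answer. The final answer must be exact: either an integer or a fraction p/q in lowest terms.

Part I: total draws C(12,4) = 495; complement C(5,4) = 5; favorable 495 - 5 = 490; P = 98/99; answer 98/99
Part II: B1 = 98/99; threaded value p + q = 197; d = 12; remainder = value at the root: -5*(12)^4 + 1*(12)^3 + 5*(12)^2 - 1*(12)^1 + 4 = (-103680) + (1728) + (720) + (-12) + (4) = -101240; answer -101240
Part III: B2 = -101240; r = 3; total draws C(13,3) = 286; favorable C(7,2)*C(6,1) = 126; P = 63/143; answer 63/143
Part IV: B3 = 63/143; threaded value p + q = 206; w = 9; -5*(9)^3 - 8*(9)^2 + 1*(9)^1 - 5 = (-3645) + (-648) + (9) + (-5) = -4289; answer -4289

-4289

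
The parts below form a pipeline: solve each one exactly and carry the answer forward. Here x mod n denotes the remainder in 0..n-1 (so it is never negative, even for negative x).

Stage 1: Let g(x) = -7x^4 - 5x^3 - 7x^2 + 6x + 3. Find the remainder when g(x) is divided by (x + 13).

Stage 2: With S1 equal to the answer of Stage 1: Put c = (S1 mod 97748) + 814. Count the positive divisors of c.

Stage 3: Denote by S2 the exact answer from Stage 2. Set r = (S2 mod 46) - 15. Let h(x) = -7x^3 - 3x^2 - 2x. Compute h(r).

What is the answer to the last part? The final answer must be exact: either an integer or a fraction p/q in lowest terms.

Stage 1: remainder = value at the root: -7*(-13)^4 - 5*(-13)^3 - 7*(-13)^2 + 6*(-13)^1 + 3 = (-199927) + (10985) + (-1183) + (-78) + (3) = -190200; answer -190200
Stage 2: S1 = -190200; c = 6110; 6110 = 2 * 5 * 13 * 47; number of divisors = (1+1) * (1+1) * (1+1) * (1+1) = 16; answer 16
Stage 3: S2 = 16; r = 1; -7*(1)^3 - 3*(1)^2 - 2*(1)^1 = (-7) + (-3) + (-2) = -12; answer -12

-12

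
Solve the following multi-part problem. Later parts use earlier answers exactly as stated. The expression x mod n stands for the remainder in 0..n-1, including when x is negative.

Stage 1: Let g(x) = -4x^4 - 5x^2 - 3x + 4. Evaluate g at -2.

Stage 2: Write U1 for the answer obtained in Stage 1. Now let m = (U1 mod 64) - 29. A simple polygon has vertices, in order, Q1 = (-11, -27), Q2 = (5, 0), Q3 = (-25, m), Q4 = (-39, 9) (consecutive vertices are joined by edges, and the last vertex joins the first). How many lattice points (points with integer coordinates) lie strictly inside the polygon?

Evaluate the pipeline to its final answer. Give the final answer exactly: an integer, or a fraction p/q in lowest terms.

Stage 1: -4*(-2)^4 - 5*(-2)^2 - 3*(-2)^1 + 4 = (-64) + (-20) + (6) + (4) = -74; answer -74
Stage 2: U1 = -74; m = 25; cross terms: (-11*0 - 5*-27)=135, (5*25 - -25*0)=125, (-25*9 - -39*25)=750, (-39*-27 - -11*9)=1152; twice the area = |2162| = 2162; area = 1081; boundary points = 1 + 5 + 2 + 4 = 12; strictly interior points = area - boundary/2 + 1 = 1076; answer 1076

1076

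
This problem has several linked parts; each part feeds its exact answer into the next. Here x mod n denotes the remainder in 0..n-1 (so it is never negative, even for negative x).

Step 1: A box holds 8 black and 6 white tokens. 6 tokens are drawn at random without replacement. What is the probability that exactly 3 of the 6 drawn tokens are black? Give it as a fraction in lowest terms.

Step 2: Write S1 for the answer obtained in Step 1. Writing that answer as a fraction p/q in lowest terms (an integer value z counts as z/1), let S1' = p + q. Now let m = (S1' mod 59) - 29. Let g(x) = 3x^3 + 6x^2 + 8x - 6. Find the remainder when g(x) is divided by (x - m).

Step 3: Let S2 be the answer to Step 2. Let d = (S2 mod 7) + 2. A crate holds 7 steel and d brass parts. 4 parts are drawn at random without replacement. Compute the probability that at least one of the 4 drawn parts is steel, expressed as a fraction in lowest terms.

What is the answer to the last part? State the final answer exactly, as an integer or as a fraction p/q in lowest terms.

140/143

Step 1: total draws C(14,6) = 3003; favorable C(8,3)*C(6,3) = 1120; P = 160/429; answer 160/429
Step 2: S1 = 160/429; threaded value p + q = 589; m = 29; remainder = value at the root: 3*(29)^3 + 6*(29)^2 + 8*(29)^1 - 6 = (73167) + (5046) + (232) + (-6) = 78439; answer 78439
Step 3: S2 = 78439; d = 6; total draws C(13,4) = 715; complement C(6,4) = 15; favorable 715 - 15 = 700; P = 140/143; answer 140/143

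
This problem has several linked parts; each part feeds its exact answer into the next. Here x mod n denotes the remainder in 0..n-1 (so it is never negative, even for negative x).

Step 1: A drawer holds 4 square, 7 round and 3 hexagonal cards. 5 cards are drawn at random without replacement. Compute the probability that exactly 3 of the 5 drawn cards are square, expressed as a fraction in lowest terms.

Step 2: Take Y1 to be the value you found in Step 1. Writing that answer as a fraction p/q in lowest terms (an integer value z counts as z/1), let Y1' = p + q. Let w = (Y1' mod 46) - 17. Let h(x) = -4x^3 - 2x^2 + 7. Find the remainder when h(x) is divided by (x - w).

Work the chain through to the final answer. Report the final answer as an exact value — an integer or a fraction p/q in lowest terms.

Step 1: total draws C(14,5) = 2002; favorable C(4,3)*C(10,2) = 180; P = 90/1001; answer 90/1001
Step 2: Y1 = 90/1001; threaded value p + q = 1091; w = 16; remainder = value at the root: -4*(16)^3 - 2*(16)^2 + 7 = (-16384) + (-512) + (7) = -16889; answer -16889

-16889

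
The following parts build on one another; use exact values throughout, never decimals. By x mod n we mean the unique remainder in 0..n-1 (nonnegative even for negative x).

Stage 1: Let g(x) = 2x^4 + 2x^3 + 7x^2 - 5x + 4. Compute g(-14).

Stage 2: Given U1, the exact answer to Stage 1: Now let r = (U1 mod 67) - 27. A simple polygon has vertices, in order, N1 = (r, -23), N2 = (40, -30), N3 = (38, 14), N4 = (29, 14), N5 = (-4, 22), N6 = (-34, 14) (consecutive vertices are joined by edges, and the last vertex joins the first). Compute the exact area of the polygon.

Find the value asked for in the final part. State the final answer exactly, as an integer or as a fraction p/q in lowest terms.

2435

Stage 1: 2*(-14)^4 + 2*(-14)^3 + 7*(-14)^2 - 5*(-14)^1 + 4 = (76832) + (-5488) + (1372) + (70) + (4) = 72790; answer 72790
Stage 2: U1 = 72790; r = 1; cross terms: (1*-30 - 40*-23)=890, (40*14 - 38*-30)=1700, (38*14 - 29*14)=126, (29*22 - -4*14)=694, (-4*14 - -34*22)=692, (-34*-23 - 1*14)=768; twice the area = |4870| = 4870; area = 2435; answer 2435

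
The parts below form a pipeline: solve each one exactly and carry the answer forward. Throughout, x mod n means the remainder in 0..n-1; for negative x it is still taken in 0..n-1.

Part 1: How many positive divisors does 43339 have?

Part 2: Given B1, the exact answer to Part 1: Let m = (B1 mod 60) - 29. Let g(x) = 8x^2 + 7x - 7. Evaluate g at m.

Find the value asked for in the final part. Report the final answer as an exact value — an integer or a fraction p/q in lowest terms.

Part 1: 43339 = 19 * 2281; number of divisors = (1+1) * (1+1) = 4; answer 4
Part 2: B1 = 4; m = -25; 8*(-25)^2 + 7*(-25)^1 - 7 = (5000) + (-175) + (-7) = 4818; answer 4818

4818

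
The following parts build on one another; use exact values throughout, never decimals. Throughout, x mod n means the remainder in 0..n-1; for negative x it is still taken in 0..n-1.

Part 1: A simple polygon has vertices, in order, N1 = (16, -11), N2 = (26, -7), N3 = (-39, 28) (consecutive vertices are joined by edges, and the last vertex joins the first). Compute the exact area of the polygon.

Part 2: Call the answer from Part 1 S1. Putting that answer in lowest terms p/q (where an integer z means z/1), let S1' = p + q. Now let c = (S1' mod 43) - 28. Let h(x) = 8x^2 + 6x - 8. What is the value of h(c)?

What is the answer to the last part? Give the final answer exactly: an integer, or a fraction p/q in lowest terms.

4086

Part 1: cross terms: (16*-7 - 26*-11)=174, (26*28 - -39*-7)=455, (-39*-11 - 16*28)=-19; twice the area = |610| = 610; area = 305; answer 305
Part 2: S1 = 305; threaded value p + q = 306; c = -23; 8*(-23)^2 + 6*(-23)^1 - 8 = (4232) + (-138) + (-8) = 4086; answer 4086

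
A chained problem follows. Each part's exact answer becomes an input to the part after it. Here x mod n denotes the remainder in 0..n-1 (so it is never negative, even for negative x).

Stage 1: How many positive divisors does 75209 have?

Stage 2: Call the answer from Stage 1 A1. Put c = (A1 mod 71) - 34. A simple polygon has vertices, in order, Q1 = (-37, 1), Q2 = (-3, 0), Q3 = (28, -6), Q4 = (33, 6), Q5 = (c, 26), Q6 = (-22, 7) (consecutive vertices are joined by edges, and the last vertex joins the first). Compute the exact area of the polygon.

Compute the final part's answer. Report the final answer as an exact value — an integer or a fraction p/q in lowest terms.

Stage 1: 75209 is prime, so its only divisors are 1 and 75209; count = 2; answer 2
Stage 2: A1 = 2; c = -32; cross terms: (-37*0 - -3*1)=3, (-3*-6 - 28*0)=18, (28*6 - 33*-6)=366, (33*26 - -32*6)=1050, (-32*7 - -22*26)=348, (-22*1 - -37*7)=237; twice the area = |2022| = 2022; area = 1011; answer 1011

1011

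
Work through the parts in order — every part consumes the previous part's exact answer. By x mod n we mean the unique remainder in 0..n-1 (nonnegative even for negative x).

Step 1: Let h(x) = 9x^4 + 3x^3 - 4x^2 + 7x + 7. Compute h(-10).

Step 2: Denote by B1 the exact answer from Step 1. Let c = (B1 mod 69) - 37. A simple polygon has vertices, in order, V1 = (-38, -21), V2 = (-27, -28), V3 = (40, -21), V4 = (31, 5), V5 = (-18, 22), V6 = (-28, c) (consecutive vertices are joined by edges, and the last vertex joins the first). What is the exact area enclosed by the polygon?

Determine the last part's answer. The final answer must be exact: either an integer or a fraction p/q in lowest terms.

Step 1: 9*(-10)^4 + 3*(-10)^3 - 4*(-10)^2 + 7*(-10)^1 + 7 = (90000) + (-3000) + (-400) + (-70) + (7) = 86537; answer 86537
Step 2: B1 = 86537; c = -26; cross terms: (-38*-28 - -27*-21)=497, (-27*-21 - 40*-28)=1687, (40*5 - 31*-21)=851, (31*22 - -18*5)=772, (-18*-26 - -28*22)=1084, (-28*-21 - -38*-26)=-400; twice the area = |4491| = 4491; area = 4491/2; answer 4491/2

4491/2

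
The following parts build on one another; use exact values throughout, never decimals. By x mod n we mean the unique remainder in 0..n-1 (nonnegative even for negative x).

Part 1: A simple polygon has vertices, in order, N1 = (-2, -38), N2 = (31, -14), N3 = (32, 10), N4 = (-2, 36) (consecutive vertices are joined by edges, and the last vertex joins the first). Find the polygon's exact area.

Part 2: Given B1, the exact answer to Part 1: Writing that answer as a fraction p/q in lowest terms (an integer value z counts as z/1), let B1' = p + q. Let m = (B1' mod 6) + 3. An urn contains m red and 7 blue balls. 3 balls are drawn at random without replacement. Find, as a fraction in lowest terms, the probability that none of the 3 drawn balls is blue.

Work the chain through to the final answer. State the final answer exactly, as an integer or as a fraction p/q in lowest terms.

8/65

Part 1: cross terms: (-2*-14 - 31*-38)=1206, (31*10 - 32*-14)=758, (32*36 - -2*10)=1172, (-2*-38 - -2*36)=148; twice the area = |3284| = 3284; area = 1642; answer 1642
Part 2: B1 = 1642; threaded value p + q = 1643; m = 8; total draws C(15,3) = 455; favorable C(8,3) = 56; P = 8/65; answer 8/65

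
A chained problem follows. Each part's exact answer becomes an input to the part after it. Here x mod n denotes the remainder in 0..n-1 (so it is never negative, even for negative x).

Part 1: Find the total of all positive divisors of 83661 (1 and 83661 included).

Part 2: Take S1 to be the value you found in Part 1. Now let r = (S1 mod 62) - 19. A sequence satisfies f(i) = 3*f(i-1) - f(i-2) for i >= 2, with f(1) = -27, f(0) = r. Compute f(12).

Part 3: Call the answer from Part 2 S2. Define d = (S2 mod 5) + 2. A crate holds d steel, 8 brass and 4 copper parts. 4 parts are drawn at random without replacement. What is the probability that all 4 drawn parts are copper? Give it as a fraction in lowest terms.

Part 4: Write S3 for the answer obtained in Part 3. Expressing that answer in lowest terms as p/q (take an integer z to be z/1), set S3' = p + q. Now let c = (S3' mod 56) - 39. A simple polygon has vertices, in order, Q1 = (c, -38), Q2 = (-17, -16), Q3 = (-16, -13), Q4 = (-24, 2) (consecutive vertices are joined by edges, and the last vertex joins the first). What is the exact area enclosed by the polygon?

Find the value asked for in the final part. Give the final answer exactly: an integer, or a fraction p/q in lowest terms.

67/2

Part 1: 83661 = 3 * 79 * 353; sigma = (1 + 3) * (1 + 79) * (1 + 353) = 4 * 80 * 354 = 113280; answer 113280
Part 2: S1 = 113280; r = -13; f(2) = 3*(-27) - 1*(-13) = -68; iterating: f(2)=-68, f(3)=-177, f(4)=-463, f(5)=-1212, f(6)=-3173, f(7)=-8307, f(8)=-21748, f(9)=-56937, f(10)=-149063, f(11)=-390252, f(12)=-1021693; answer -1021693
Part 3: S2 = -1021693; d = 4; total draws C(16,4) = 1820; favorable C(4,4) = 1; P = 1/1820; answer 1/1820
Part 4: S3 = 1/1820; threaded value p + q = 1821; c = -10; cross terms: (-10*-16 - -17*-38)=-486, (-17*-13 - -16*-16)=-35, (-16*2 - -24*-13)=-344, (-24*-38 - -10*2)=932; twice the area = |67| = 67; area = 67/2; answer 67/2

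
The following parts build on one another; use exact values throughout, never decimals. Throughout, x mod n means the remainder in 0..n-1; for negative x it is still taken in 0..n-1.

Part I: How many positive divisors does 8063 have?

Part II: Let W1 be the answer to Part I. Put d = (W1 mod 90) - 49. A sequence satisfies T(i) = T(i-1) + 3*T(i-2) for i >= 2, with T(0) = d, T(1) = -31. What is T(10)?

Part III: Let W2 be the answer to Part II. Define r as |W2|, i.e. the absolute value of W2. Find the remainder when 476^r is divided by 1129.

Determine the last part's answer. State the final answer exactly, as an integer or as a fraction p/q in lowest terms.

52

Part I: 8063 = 11 * 733; number of divisors = (1+1) * (1+1) = 4; answer 4
Part II: W1 = 4; d = -45; T(2) = 1*(-31) + 3*(-45) = -166; iterating: T(2)=-166, T(3)=-259, T(4)=-757, T(5)=-1534, T(6)=-3805, T(7)=-8407, T(8)=-19822, T(9)=-45043, T(10)=-104509; answer -104509
Part III: W2 = -104509; r = 104509; squarings mod 1129: 476^1=476, 476^2=776, 476^4=419, 476^8=566, 476^16=849, 476^32=499, 476^64=621, 476^128=652, 476^256=600, 476^512=978, 476^1024=221, 476^2048=294, 476^4096=632, 476^8192=887, 476^16384=985, 476^32768=414, 476^65536=917; 476^104509 = 476^1 * 476^4 * 476^8 * 476^16 * 476^32 * 476^2048 * 476^4096 * 476^32768 * 476^65536 = 52 (mod 1129); answer 52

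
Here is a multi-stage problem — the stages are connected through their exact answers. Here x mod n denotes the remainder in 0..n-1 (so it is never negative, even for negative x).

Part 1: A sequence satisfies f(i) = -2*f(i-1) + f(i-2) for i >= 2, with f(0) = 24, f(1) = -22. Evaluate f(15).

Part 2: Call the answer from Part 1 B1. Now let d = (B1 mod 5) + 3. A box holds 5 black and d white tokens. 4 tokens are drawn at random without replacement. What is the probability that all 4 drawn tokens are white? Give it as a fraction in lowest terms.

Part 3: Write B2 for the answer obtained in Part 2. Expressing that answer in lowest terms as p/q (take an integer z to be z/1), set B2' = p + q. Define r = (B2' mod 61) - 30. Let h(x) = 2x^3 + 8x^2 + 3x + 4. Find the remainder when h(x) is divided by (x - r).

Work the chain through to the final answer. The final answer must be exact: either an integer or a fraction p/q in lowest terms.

Part 1: f(2) = -2*(-22) + 1*(24) = 68; iterating: f(2)=68, f(3)=-158, f(4)=384, f(5)=-926, f(6)=2236, f(7)=-5398, f(8)=13032, f(9)=-31462, f(10)=75956, f(11)=-183374, f(12)=442704, f(13)=-1068782, f(14)=2580268, f(15)=-6229318; answer -6229318
Part 2: B1 = -6229318; d = 5; total draws C(10,4) = 210; favorable C(5,4) = 5; P = 1/42; answer 1/42
Part 3: B2 = 1/42; threaded value p + q = 43; r = 13; remainder = value at the root: 2*(13)^3 + 8*(13)^2 + 3*(13)^1 + 4 = (4394) + (1352) + (39) + (4) = 5789; answer 5789

5789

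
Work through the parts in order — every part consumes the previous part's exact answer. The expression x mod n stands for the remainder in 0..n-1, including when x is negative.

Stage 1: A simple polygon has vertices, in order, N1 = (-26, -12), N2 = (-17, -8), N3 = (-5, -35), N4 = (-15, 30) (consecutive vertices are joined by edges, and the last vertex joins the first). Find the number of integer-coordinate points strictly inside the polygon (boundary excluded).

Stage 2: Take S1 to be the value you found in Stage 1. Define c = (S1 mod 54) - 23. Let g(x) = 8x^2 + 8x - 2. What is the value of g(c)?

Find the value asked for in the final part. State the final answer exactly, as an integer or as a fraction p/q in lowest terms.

Stage 1: cross terms: (-26*-8 - -17*-12)=4, (-17*-35 - -5*-8)=555, (-5*30 - -15*-35)=-675, (-15*-12 - -26*30)=960; twice the area = |844| = 844; area = 422; boundary points = 1 + 3 + 5 + 1 = 10; strictly interior points = area - boundary/2 + 1 = 418; answer 418
Stage 2: S1 = 418; c = 17; 8*(17)^2 + 8*(17)^1 - 2 = (2312) + (136) + (-2) = 2446; answer 2446

2446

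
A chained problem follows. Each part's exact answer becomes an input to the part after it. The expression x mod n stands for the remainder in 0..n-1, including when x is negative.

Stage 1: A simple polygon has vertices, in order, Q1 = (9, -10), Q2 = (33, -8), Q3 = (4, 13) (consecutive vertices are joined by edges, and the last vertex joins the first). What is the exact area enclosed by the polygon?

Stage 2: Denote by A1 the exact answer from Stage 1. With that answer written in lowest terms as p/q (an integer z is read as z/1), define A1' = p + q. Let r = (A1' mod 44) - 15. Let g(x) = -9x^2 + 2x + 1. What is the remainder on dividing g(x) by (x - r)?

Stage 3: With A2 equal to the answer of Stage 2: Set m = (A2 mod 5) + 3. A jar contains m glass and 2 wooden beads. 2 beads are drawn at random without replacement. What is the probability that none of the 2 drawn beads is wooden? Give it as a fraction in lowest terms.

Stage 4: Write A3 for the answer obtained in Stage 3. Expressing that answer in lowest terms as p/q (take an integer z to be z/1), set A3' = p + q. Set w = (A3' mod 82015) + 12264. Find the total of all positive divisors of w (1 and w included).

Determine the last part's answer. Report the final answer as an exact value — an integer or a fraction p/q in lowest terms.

Stage 1: cross terms: (9*-8 - 33*-10)=258, (33*13 - 4*-8)=461, (4*-10 - 9*13)=-157; twice the area = |562| = 562; area = 281; answer 281
Stage 2: A1 = 281; threaded value p + q = 282; r = 3; remainder = value at the root: -9*(3)^2 + 2*(3)^1 + 1 = (-81) + (6) + (1) = -74; answer -74
Stage 3: A2 = -74; m = 4; total draws C(6,2) = 15; favorable C(4,2) = 6; P = 2/5; answer 2/5
Stage 4: A3 = 2/5; threaded value p + q = 7; w = 12271; 12271 = 7 * 1753; sigma = (1 + 7) * (1 + 1753) = 8 * 1754 = 14032; answer 14032

14032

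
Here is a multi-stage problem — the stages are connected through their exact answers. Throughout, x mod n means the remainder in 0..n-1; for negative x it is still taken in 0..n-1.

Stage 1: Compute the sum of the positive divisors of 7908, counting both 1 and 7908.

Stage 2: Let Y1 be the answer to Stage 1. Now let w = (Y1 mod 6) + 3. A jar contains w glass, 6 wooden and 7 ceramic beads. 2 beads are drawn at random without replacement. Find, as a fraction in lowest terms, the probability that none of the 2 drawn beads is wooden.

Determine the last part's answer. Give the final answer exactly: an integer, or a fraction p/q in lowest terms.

3/8

Stage 1: 7908 = 2^2 * 3 * 659; sigma = (1 + 2 + 4) * (1 + 3) * (1 + 659) = 7 * 4 * 660 = 18480; answer 18480
Stage 2: Y1 = 18480; w = 3; total draws C(16,2) = 120; favorable C(10,2) = 45; P = 3/8; answer 3/8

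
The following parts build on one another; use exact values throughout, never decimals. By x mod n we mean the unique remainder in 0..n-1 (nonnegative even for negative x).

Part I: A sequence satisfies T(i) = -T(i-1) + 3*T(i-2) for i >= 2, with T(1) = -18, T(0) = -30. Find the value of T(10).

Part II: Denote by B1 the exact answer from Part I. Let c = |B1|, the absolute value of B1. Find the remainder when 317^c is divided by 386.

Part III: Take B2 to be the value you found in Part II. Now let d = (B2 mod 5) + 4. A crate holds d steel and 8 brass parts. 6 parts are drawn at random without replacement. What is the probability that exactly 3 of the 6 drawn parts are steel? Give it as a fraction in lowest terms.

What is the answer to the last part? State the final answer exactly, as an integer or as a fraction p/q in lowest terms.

160/429

Part I: T(2) = -1*(-18) + 3*(-30) = -72; iterating: T(2)=-72, T(3)=18, T(4)=-234, T(5)=288, T(6)=-990, T(7)=1854, T(8)=-4824, T(9)=10386, T(10)=-24858; answer -24858
Part II: B1 = -24858; c = 24858; squarings mod 386: 317^1=317, 317^2=129, 317^4=43, 317^8=305, 317^16=385, 317^32=1, 317^64=1, 317^128=1, 317^256=1, 317^512=1, 317^1024=1, 317^2048=1, 317^4096=1, 317^8192=1, 317^16384=1; 317^24858 = 317^2 * 317^8 * 317^16 * 317^256 * 317^8192 * 317^16384 = 27 (mod 386); answer 27
Part III: B2 = 27; d = 6; total draws C(14,6) = 3003; favorable C(6,3)*C(8,3) = 1120; P = 160/429; answer 160/429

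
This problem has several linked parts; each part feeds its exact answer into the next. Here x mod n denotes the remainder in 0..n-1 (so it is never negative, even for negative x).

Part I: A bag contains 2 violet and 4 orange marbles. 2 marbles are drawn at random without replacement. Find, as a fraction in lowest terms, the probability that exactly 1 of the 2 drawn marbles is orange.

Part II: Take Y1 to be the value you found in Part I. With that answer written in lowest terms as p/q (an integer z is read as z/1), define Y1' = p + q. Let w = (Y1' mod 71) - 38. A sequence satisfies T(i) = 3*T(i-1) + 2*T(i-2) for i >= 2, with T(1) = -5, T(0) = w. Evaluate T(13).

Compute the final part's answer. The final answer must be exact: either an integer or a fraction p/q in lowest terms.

-48299945

Part I: total draws C(6,2) = 15; favorable C(4,1)*C(2,1) = 8; P = 8/15; answer 8/15
Part II: Y1 = 8/15; threaded value p + q = 23; w = -15; T(2) = 3*(-5) + 2*(-15) = -45; iterating: T(2)=-45, T(3)=-145, T(4)=-525, T(5)=-1865, T(6)=-6645, T(7)=-23665, T(8)=-84285, T(9)=-300185, T(10)=-1069125, T(11)=-3807745, T(12)=-13561485, T(13)=-48299945; answer -48299945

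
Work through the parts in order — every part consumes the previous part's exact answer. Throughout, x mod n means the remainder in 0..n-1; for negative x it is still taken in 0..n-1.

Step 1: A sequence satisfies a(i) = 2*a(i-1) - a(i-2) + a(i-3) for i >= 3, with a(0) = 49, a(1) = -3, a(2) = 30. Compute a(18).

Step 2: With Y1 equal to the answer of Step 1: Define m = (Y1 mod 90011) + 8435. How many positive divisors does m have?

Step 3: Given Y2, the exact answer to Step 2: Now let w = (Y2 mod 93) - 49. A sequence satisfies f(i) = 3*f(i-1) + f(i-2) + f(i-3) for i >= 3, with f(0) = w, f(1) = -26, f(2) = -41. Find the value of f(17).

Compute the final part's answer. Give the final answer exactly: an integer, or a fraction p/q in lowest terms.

Step 1: a(3) = 2*(30) - 1*(-3) + 1*(49) = 112; iterating: a(3)=112, a(4)=191, a(5)=300, a(6)=521, a(7)=933, a(8)=1645, a(9)=2878, a(10)=5044, a(11)=8855, a(12)=15544, a(13)=27277, a(14)=47865, a(15)=83997, a(16)=147406, a(17)=258680, a(18)=453951; answer 453951
Step 2: Y1 = 453951; m = 12331; 12331 = 11 * 19 * 59; number of divisors = (1+1) * (1+1) * (1+1) = 8; answer 8
Step 3: Y2 = 8; w = -41; f(3) = 3*(-41) + 1*(-26) + 1*(-41) = -190; iterating: f(3)=-190, f(4)=-637, f(5)=-2142, f(6)=-7253, f(7)=-24538, f(8)=-83009, f(9)=-280818, f(10)=-950001, f(11)=-3213830, f(12)=-10872309, f(13)=-36780758, f(14)=-124428413, f(15)=-420938306, f(16)=-1424024089, f(17)=-4817438986; answer -4817438986

-4817438986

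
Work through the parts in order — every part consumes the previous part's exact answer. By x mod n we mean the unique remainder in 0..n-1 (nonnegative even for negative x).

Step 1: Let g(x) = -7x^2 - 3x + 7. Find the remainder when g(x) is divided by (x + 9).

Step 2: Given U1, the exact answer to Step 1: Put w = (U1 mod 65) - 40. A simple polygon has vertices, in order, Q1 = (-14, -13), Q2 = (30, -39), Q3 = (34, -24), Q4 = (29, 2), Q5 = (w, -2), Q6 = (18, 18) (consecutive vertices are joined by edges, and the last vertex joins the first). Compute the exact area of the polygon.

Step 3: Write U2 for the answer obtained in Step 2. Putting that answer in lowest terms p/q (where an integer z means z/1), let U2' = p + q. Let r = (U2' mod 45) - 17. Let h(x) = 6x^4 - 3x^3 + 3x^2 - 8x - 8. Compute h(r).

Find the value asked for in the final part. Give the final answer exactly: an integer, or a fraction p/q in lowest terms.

Step 1: remainder = value at the root: -7*(-9)^2 - 3*(-9)^1 + 7 = (-567) + (27) + (7) = -533; answer -533
Step 2: U1 = -533; w = 12; cross terms: (-14*-39 - 30*-13)=936, (30*-24 - 34*-39)=606, (34*2 - 29*-24)=764, (29*-2 - 12*2)=-82, (12*18 - 18*-2)=252, (18*-13 - -14*18)=18; twice the area = |2494| = 2494; area = 1247; answer 1247
Step 3: U2 = 1247; threaded value p + q = 1248; r = 16; 6*(16)^4 - 3*(16)^3 + 3*(16)^2 - 8*(16)^1 - 8 = (393216) + (-12288) + (768) + (-128) + (-8) = 381560; answer 381560

381560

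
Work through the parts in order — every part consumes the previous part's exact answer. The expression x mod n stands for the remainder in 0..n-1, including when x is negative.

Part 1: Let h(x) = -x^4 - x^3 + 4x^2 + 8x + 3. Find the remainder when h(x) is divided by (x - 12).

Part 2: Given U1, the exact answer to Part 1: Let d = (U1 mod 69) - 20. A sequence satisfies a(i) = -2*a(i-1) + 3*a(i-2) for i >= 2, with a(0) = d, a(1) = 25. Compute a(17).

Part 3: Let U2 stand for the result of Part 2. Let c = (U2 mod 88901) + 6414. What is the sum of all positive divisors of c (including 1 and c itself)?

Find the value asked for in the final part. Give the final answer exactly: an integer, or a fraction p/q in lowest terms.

Part 1: remainder = value at the root: -1*(12)^4 - 1*(12)^3 + 4*(12)^2 + 8*(12)^1 + 3 = (-20736) + (-1728) + (576) + (96) + (3) = -21789; answer -21789
Part 2: U1 = -21789; d = -5; a(2) = -2*(25) + 3*(-5) = -65; iterating: a(2)=-65, a(3)=205, a(4)=-605, a(5)=1825, a(6)=-5465, a(7)=16405, a(8)=-49205, a(9)=147625, a(10)=-442865, a(11)=1328605, a(12)=-3985805, a(13)=11957425, a(14)=-35872265, a(15)=107616805, a(16)=-322850405, a(17)=968551225; answer 968551225
Part 3: U2 = 968551225; c = 70145; 70145 = 5 * 14029; sigma = (1 + 5) * (1 + 14029) = 6 * 14030 = 84180; answer 84180

84180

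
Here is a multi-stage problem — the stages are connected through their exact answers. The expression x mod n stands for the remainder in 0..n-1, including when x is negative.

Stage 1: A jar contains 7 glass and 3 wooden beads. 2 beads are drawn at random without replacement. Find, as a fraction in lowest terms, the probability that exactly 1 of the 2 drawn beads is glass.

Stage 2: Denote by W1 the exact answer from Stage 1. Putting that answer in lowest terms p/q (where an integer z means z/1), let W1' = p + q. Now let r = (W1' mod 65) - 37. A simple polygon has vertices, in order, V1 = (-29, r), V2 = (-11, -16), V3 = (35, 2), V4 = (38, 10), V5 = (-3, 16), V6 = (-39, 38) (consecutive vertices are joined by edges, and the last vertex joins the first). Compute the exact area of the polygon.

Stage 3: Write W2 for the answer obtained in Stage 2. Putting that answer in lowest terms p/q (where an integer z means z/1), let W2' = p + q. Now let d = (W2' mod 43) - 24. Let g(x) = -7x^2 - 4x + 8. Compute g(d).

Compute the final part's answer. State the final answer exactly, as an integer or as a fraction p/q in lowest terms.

Stage 1: total draws C(10,2) = 45; favorable C(7,1)*C(3,1) = 21; P = 7/15; answer 7/15
Stage 2: W1 = 7/15; threaded value p + q = 22; r = -15; cross terms: (-29*-16 - -11*-15)=299, (-11*2 - 35*-16)=538, (35*10 - 38*2)=274, (38*16 - -3*10)=638, (-3*38 - -39*16)=510, (-39*-15 - -29*38)=1687; twice the area = |3946| = 3946; area = 1973; answer 1973
Stage 3: W2 = 1973; threaded value p + q = 1974; d = 15; -7*(15)^2 - 4*(15)^1 + 8 = (-1575) + (-60) + (8) = -1627; answer -1627

-1627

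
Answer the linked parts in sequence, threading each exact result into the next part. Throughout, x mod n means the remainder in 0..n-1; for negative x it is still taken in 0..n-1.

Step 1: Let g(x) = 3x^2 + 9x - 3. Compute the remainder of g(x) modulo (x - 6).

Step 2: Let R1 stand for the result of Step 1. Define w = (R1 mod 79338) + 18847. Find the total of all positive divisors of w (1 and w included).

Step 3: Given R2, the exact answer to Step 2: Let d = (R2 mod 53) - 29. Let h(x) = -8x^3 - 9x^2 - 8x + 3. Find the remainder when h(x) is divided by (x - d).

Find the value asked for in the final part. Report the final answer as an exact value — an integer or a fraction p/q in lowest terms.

-685

Step 1: remainder = value at the root: 3*(6)^2 + 9*(6)^1 - 3 = (108) + (54) + (-3) = 159; answer 159
Step 2: R1 = 159; w = 19006; 19006 = 2 * 13 * 17 * 43; sigma = (1 + 2) * (1 + 13) * (1 + 17) * (1 + 43) = 3 * 14 * 18 * 44 = 33264; answer 33264
Step 3: R2 = 33264; d = 4; remainder = value at the root: -8*(4)^3 - 9*(4)^2 - 8*(4)^1 + 3 = (-512) + (-144) + (-32) + (3) = -685; answer -685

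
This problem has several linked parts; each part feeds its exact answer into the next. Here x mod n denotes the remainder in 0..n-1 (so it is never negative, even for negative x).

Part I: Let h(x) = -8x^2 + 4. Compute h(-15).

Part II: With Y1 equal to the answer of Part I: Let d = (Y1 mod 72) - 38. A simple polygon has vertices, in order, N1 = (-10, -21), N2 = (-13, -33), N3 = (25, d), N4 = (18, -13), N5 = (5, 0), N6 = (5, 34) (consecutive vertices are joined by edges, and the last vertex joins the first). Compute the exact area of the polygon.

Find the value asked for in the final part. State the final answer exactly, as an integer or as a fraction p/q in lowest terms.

Part I: -8*(-15)^2 + 4 = (-1800) + (4) = -1796; answer -1796
Part II: Y1 = -1796; d = -34; cross terms: (-10*-33 - -13*-21)=57, (-13*-34 - 25*-33)=1267, (25*-13 - 18*-34)=287, (18*0 - 5*-13)=65, (5*34 - 5*0)=170, (5*-21 - -10*34)=235; twice the area = |2081| = 2081; area = 2081/2; answer 2081/2

2081/2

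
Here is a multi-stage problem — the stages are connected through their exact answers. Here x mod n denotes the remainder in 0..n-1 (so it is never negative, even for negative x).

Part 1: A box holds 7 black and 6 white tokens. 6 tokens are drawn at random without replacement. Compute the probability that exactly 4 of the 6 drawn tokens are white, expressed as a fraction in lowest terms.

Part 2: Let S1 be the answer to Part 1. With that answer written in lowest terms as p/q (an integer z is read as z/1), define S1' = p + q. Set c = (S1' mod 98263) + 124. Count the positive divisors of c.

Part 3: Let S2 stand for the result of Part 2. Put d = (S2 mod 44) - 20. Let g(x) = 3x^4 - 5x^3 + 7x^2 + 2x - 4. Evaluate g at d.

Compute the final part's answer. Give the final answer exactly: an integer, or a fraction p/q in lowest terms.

Part 1: total draws C(13,6) = 1716; favorable C(6,4)*C(7,2) = 315; P = 105/572; answer 105/572
Part 2: S1 = 105/572; threaded value p + q = 677; c = 801; 801 = 3^2 * 89; number of divisors = (2+1) * (1+1) = 6; answer 6
Part 3: S2 = 6; d = -14; 3*(-14)^4 - 5*(-14)^3 + 7*(-14)^2 + 2*(-14)^1 - 4 = (115248) + (13720) + (1372) + (-28) + (-4) = 130308; answer 130308

130308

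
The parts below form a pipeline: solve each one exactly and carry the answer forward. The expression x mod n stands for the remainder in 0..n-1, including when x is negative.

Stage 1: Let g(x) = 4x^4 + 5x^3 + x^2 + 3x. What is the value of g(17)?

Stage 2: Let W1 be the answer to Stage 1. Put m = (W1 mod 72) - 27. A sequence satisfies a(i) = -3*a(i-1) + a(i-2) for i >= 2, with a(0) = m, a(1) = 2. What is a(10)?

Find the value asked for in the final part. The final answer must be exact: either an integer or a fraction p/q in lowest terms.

Stage 1: 4*(17)^4 + 5*(17)^3 + 1*(17)^2 + 3*(17)^1 = (334084) + (24565) + (289) + (51) = 358989; answer 358989
Stage 2: W1 = 358989; m = 42; a(2) = -3*(2) + 1*(42) = 36; iterating: a(2)=36, a(3)=-106, a(4)=354, a(5)=-1168, a(6)=3858, a(7)=-12742, a(8)=42084, a(9)=-138994, a(10)=459066; answer 459066

459066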